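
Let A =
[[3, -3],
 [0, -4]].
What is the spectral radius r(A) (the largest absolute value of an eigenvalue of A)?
r(A) = 4

The eigenvalues of A are the roots of its characteristic polynomial. With M = A (coefficients from the trace and determinant):
  p(λ) = det(λ I - M) = λ^2 + λ - 12.
For λ^2 + λ - 12 the discriminant is 49. It is a perfect square (7^2), so the roots are rational: λ = (-1 ± 7)/2 = 3, -4.
Thus the eigenvalues (to 4 decimals) are 3 (modulus 3); -4 (modulus 4). The spectral radius is the largest modulus: r(A) = 4. (Cross-check: r(A) ≤ ||A||_2 ≈ 5.389; equality holds whenever A is normal, though it can also hold for some non-normal A.)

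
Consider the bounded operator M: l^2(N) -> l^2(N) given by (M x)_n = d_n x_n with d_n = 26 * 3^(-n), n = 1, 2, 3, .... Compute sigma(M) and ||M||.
sigma(M) = {26 * 3^(-n) : n ≥ 1} ∪ {0}; ||M|| = 26/3

A bounded diagonal operator on l^2 with diagonal entries d_n has spectrum equal to the closure of {d_n : n ≥ 1}: every d_n is an eigenvalue (with eigenvector e_n), so {d_n} ⊂ sigma(M); the spectrum is closed, so its closure is too; and for lambda not in the closure, (M - lambda I) has bounded inverse (the diagonal entries 1/(d_n - lambda) are bounded). For our sequence d_n = 26 * 3^(-n), n = 1, 2, 3, ...:
  - {d_n} = {26 * 3^(-n) : n ≥ 1}; the only limit point is 0
  - closure = {26 * 3^(-n) : n ≥ 1} ∪ {0}
For the norm: a diagonal operator has ||M|| = sup_n |d_n|. Here d_n = 26 * 3^(-n) is positive and decreasing, so sup_n |d_n| = d_1 = 26/3. So ||M|| = 26/3.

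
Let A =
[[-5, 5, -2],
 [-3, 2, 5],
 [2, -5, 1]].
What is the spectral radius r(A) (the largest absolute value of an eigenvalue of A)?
r(A) ≈ 5.7577

The eigenvalues of A are the roots of its characteristic polynomial. With M = A (coefficients from the trace, the sum of principal 2x2 minors, and det A):
  p(λ) = det(λ I - M) = λ^3 + 2λ^2 + 31λ + 92.
No integer candidate from the rational root theorem (±divisors of 92) is a root, so the roots are irrational. The cubic discriminant is Δ = -244120 < 0, so there is one real root and a complex-conjugate pair. p(-3) = -10 and p(-2) = 30 have opposite signs, so a root lies in (-3, -2); Newton's method refines it to λ ≈ -2.7752. Dividing out (λ - (-2.7752)) leaves approximately λ^2 - 0.7752λ + 33.1512. For λ^2 - 0.7752λ + 33.1512 the discriminant is -132.0039. It is negative, so the remaining roots are the complex-conjugate pair λ ≈ 0.3876 ± 5.7446i. Their product equals the constant term, so |λ|^2 ≈ 33.1512 and |λ| ≈ 5.7577.
Thus the eigenvalues (to 4 decimals) are -2.7752 (modulus 2.7752); 0.3876 ± 5.7446i (modulus 5.7577). The spectral radius is the largest modulus: r(A) ≈ 5.7577. (Cross-check: r(A) ≤ ||A||_2 ≈ 9.3723; equality holds whenever A is normal, though it can also hold for some non-normal A.)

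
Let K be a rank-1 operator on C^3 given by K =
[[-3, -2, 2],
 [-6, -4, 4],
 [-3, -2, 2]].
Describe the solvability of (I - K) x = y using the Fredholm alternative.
(I - K) is invertible (det(I - K) = 6 ≠ 0), so for every y in C^3 the equation (I - K) x = y has a unique solution.

K has rank 1, so it is an outer product K = u v^T: every row of K is a multiple of one row vector. Reading off the entries, u = (1, 2, 1) and v = (-3, -2, 2) (row i of K equals u_i·v^T). A rank-one matrix u v^T satisfies K u = u (v·u) and kills the (2)-dimensional subspace v^⊥, so its characteristic polynomial is lambda^2 (lambda - v·u) with v·u = tr K = -5. Hence the eigenvalues of I - K are 1 (multiplicity 2) and 1 - (-5) = 6, so det(I - K) = 6. (Direct check: I - K =
[[4, 2, -2],
 [6, 5, -4],
 [3, 2, -1]]
has determinant 6.) The finite-dimensional Fredholm alternative says: either (I - K) is invertible, or ker(I - K) ≠ {0} and then range(I - K) = ker((I - K)^*)^⊥, with dim ker(I - K) = dim ker((I - K)^*). Since det(I - K) ≠ 0, 1 is not an eigenvalue of K and ker(I - K) = {0}, so we are in the first case: for every y there is a unique x = (I - K)^(-1) y. Explicitly, by the Sherman–Morrison formula, (I - u v^T)^(-1) = I + u v^T/(1 - v·u), i.e. (I - K)^(-1) = I + K/(6).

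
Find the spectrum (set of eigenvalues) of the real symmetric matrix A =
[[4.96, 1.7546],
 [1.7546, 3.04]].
sigma(A) ≈ {2, 6}

A is real symmetric, so its spectrum consists of real eigenvalues. Expanding the characteristic polynomial of the displayed matrix gives
  det(λ I - A) = p(λ) = λ^2 + (-8)λ + (12).
Solving p(λ) = 0 yields eigenvalues ≈ 2, 6. (A is shown rounded to 4 decimals, so these recover the underlying integer eigenvalues to within that precision.)
Verification: the trace of A = 8 equals the sum of eigenvalues 8, and det(A) ≈ 11.9998 matches the eigenvalue product 12.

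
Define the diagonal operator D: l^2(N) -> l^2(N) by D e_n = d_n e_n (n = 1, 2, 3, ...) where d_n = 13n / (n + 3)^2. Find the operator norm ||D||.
||D|| = 13/12 (attained at n = 3)

For D diagonal, ||D|| = sup_n |d_n|. Treat f(x) = 13x / (x + 3)^2 for real x > 0. By the quotient rule, f'(x) = 13(3 - x)/(x + 3)^3, which is positive for x < 3 and negative for x > 3. So f has a unique maximum at x = 3, and since 3 is a positive integer, the supremum over n ≥ 1 is attained at n = 3: d_3 = 13·3/(3 + 3)^2 = 13·3/36 = 13/12. Hence ||D|| = 13/12.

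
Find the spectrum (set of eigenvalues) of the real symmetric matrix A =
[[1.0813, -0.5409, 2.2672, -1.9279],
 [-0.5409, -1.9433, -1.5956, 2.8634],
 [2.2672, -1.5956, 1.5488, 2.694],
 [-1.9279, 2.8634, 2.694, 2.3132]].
sigma(A) ≈ {-5, -1, 4, 5}

A is real symmetric, so its spectrum consists of real eigenvalues. Expanding the characteristic polynomial of the displayed matrix gives
  det(λ I - A) = p(λ) = λ^4 + (-3)λ^3 + (-29)λ^2 + (75.001)λ + (99.993).
Solving p(λ) = 0 yields eigenvalues ≈ -5, -1, 4, 5. (A is shown rounded to 4 decimals, so these recover the underlying integer eigenvalues to within that precision.)
Verification: the trace of A = 3 equals the sum of eigenvalues 3, and det(A) ≈ 99.9930 matches the eigenvalue product 100.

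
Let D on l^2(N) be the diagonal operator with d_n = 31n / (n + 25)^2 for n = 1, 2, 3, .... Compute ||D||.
||D|| = 31/100 (attained at n = 25)

For D diagonal, ||D|| = sup_n |d_n|. Treat f(x) = 31x / (x + 25)^2 for real x > 0. By the quotient rule, f'(x) = 31(25 - x)/(x + 25)^3, which is positive for x < 25 and negative for x > 25. So f has a unique maximum at x = 25, and since 25 is a positive integer, the supremum over n ≥ 1 is attained at n = 25: d_25 = 31·25/(25 + 25)^2 = 31·25/2500 = 31/100. Hence ||D|| = 31/100.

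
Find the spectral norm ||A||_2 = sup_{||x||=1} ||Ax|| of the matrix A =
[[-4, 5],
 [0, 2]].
||A||_2 = sqrt((45 + sqrt(1769))/2) ≈ 6.5977 (= sqrt(largest eigenvalue of A^T A))

||A||_2 = sigma_max(A) = sqrt(lambda_max(A^T A)). Form the symmetric matrix M = A^T A =
[[16, -20],
 [-20, 29]].
Its characteristic polynomial (trace, determinant of M give the coefficients) is
  p(λ) = det(λ I - M) = λ^2 - 45λ + 64.
For λ^2 - 45λ + 64 the discriminant is 1769. It is nonnegative but not a perfect square, so the roots are real and irrational: λ = (45 ± sqrt(1769))/2 ≈ 43.5297, 1.4703.
So the eigenvalues of A^T A are ≈ 1.4703, 43.5297 (all ≥ 0, as they must be for A^T A). The largest is λ_max = (45 + sqrt(1769))/2 ≈ 43.5297, hence ||A||_2 = sqrt(λ_max) = sqrt((45 + sqrt(1769))/2) ≈ 6.5977.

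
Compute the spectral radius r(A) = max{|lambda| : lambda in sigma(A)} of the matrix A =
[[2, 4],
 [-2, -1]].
r(A) = sqrt(6) ≈ 2.4495

The eigenvalues of A are the roots of its characteristic polynomial. With M = A (coefficients from the trace and determinant):
  p(λ) = det(λ I - M) = λ^2 - λ + 6.
For λ^2 - λ + 6 the discriminant is -23. It is negative, so the roots are the complex-conjugate pair λ = 1/2 ± (sqrt(23)/2) i ≈ 0.5 ± 2.3979i. For a conjugate pair the product of the roots equals the constant term, so |λ|^2 = 6 and |λ| = sqrt(6) ≈ 2.4495.
Thus the eigenvalues (to 4 decimals) are 0.5 ± 2.3979i (modulus 2.4495). The spectral radius is the largest modulus: r(A) = sqrt(6) ≈ 2.4495. (Cross-check: r(A) ≤ ||A||_2 ≈ 4.8442; equality holds whenever A is normal, though it can also hold for some non-normal A.)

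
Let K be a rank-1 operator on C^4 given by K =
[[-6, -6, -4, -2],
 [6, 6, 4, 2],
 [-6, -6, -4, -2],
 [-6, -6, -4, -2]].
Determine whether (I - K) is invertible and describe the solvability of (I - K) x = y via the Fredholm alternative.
(I - K) is invertible (det(I - K) = 7 ≠ 0), so for every y in C^4 the equation (I - K) x = y has a unique solution.

K has rank 1, so it is an outer product K = u v^T: every row of K is a multiple of one row vector. Reading off the entries, u = (-2, 2, -2, -2) and v = (3, 3, 2, 1) (row i of K equals u_i·v^T). A rank-one matrix u v^T satisfies K u = u (v·u) and kills the (3)-dimensional subspace v^⊥, so its characteristic polynomial is lambda^3 (lambda - v·u) with v·u = tr K = -6. Hence the eigenvalues of I - K are 1 (multiplicity 3) and 1 - (-6) = 7, so det(I - K) = 7. (Direct check: I - K =
[[7, 6, 4, 2],
 [-6, -5, -4, -2],
 [6, 6, 5, 2],
 [6, 6, 4, 3]]
has determinant 7.) The finite-dimensional Fredholm alternative says: either (I - K) is invertible, or ker(I - K) ≠ {0} and then range(I - K) = ker((I - K)^*)^⊥, with dim ker(I - K) = dim ker((I - K)^*). Since det(I - K) ≠ 0, 1 is not an eigenvalue of K and ker(I - K) = {0}, so we are in the first case: for every y there is a unique x = (I - K)^(-1) y. Explicitly, by the Sherman–Morrison formula, (I - u v^T)^(-1) = I + u v^T/(1 - v·u), i.e. (I - K)^(-1) = I + K/(7).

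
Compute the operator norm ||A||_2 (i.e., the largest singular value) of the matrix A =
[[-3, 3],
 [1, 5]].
||A||_2 = sqrt((44 + sqrt(640))/2) ≈ 5.8863 (= sqrt(largest eigenvalue of A^T A))

||A||_2 = sigma_max(A) = sqrt(lambda_max(A^T A)). Form the symmetric matrix M = A^T A =
[[10, -4],
 [-4, 34]].
Its characteristic polynomial (trace, determinant of M give the coefficients) is
  p(λ) = det(λ I - M) = λ^2 - 44λ + 324.
For λ^2 - 44λ + 324 the discriminant is 640. It is nonnegative but not a perfect square, so the roots are real and irrational: λ = (44 ± sqrt(640))/2 ≈ 34.6491, 9.3509.
So the eigenvalues of A^T A are ≈ 9.3509, 34.6491 (all ≥ 0, as they must be for A^T A). The largest is λ_max = (44 + sqrt(640))/2 ≈ 34.6491, hence ||A||_2 = sqrt(λ_max) = sqrt((44 + sqrt(640))/2) ≈ 5.8863.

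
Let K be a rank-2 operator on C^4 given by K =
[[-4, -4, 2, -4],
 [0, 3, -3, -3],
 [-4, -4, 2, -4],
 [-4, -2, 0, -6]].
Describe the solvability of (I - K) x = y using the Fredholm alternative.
(I - K) is invertible (det(I - K) = -40 ≠ 0), so for every y in C^4 the equation (I - K) x = y has a unique solution.

K has rank 2 and factors as K = U V^T = u1 v1^T + u2 v2^T with u1 = (2, -3, 2, 0), v1 = (-2, -2, 1, -2), u2 = (0, 3, 0, 2), v2 = (-2, -1, 0, -3) (multiplying out reproduces the displayed K). The nonzero eigenvalues of U V^T coincide with those of the 2 x 2 matrix G = V^T U = [[v1·u1, v1·u2], [v2·u1, v2·u2]] = [[4, -10], [-1, -9]], and by the Sylvester determinant identity det(I_4 - U V^T) = det(I_2 - V^T U) = det([[-3, 10], [1, 10]]) = (-3)(10) - (10)(1) = -40. (Direct check: I - K =
[[5, 4, -2, 4],
 [0, -2, 3, 3],
 [4, 4, -1, 4],
 [4, 2, 0, 7]]
has determinant -40.) The finite-dimensional Fredholm alternative says: either (I - K) is invertible, or ker(I - K) ≠ {0} and then range(I - K) = ker((I - K)^*)^⊥, with dim ker(I - K) = dim ker((I - K)^*). Since det(I - K) ≠ 0, 1 is not an eigenvalue of K and ker(I - K) = {0}, so we are in the first case: for every y there is a unique x = (I - K)^(-1) y. (Explicitly, by the Woodbury identity, (I - U V^T)^(-1) = I + U (I_2 - G)^(-1) V^T.)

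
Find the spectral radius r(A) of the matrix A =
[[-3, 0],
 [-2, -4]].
r(A) = 4

The eigenvalues of A are the roots of its characteristic polynomial. With M = A (coefficients from the trace and determinant):
  p(λ) = det(λ I - M) = λ^2 + 7λ + 12.
For λ^2 + 7λ + 12 the discriminant is 1. It is a perfect square (1^2), so the roots are rational: λ = (-7 ± 1)/2 = -3, -4.
Thus the eigenvalues (to 4 decimals) are -3 (modulus 3); -4 (modulus 4). The spectral radius is the largest modulus: r(A) = 4. (Cross-check: r(A) ≤ ||A||_2 ≈ 4.7581; equality holds whenever A is normal, though it can also hold for some non-normal A.)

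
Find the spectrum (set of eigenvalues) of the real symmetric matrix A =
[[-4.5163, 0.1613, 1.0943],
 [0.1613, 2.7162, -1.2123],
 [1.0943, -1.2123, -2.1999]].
sigma(A) ≈ {-5, -2, 3}

A is real symmetric, so its spectrum consists of real eigenvalues. Expanding the characteristic polynomial of the displayed matrix gives
  det(λ I - A) = p(λ) = λ^3 + (4)λ^2 + (-11)λ + (-30).
Solving p(λ) = 0 yields eigenvalues ≈ -5, -2, 3. (A is shown rounded to 4 decimals, so these recover the underlying integer eigenvalues to within that precision.)
Verification: the trace of A = -4 equals the sum of eigenvalues -4, and det(A) ≈ 30.0007 matches the eigenvalue product 30.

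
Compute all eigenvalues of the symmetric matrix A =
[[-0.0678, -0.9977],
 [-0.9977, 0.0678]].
sigma(A) ≈ {-1, 1}

A is real symmetric, so its spectrum consists of real eigenvalues. Expanding the characteristic polynomial of the displayed matrix gives
  det(λ I - A) = p(λ) = λ^2 + (0)λ + (-1).
Solving p(λ) = 0 yields eigenvalues ≈ -1, 1. (A is shown rounded to 4 decimals, so these recover the underlying integer eigenvalues to within that precision.)
Verification: the trace of A = 0 equals the sum of eigenvalues 0, and det(A) ≈ -1.0000 matches the eigenvalue product -1.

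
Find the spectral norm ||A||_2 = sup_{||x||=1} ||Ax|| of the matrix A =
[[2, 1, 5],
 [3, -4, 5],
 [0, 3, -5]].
||A||_2 ≈ 9.8872 (= sqrt(largest eigenvalue of A^T A))

||A||_2 = sigma_max(A) = sqrt(lambda_max(A^T A)). Form the symmetric matrix M = A^T A =
[[13, -10, 25],
 [-10, 26, -30],
 [25, -30, 75]].
Its characteristic polynomial (trace, sum of principal 2x2 minors, determinant of M give the coefficients) is
  p(λ) = det(λ I - M) = λ^3 - 114λ^2 + 1638λ - 4900.
No integer candidate from the rational root theorem (±divisors of 4900) is a root, so the roots are irrational. The cubic discriminant is Δ = 4072765536 > 0, so there are three distinct real roots. p(4) = -108 and p(5) = 565 have opposite signs, so a root lies in (4, 5); Newton's method refines it to λ ≈ 4.1422. p(12) = 68 and p(13) = -675 have opposite signs, so a root lies in (12, 13); Newton's method refines it to λ ≈ 12.1009. p(97) = -5967 and p(98) = 1960 have opposite signs, so a root lies in (97, 98); Newton's method refines it to λ ≈ 97.7569. Check (Vieta): the three roots sum to 114, matching tr M = 114.
So the eigenvalues of A^T A are ≈ 4.1422, 12.1009, 97.7569 (all ≥ 0, as they must be for A^T A). The largest is λ_max ≈ 97.7569, hence ||A||_2 = sqrt(λ_max) ≈ 9.8872.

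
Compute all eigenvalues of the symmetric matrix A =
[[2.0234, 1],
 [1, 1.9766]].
sigma(A) ≈ {1, 3}

A is real symmetric, so its spectrum consists of real eigenvalues. Expanding the characteristic polynomial of the displayed matrix gives
  det(λ I - A) = p(λ) = λ^2 + (-4)λ + (3).
Solving p(λ) = 0 yields eigenvalues ≈ 1, 3. (A is shown rounded to 4 decimals, so these recover the underlying integer eigenvalues to within that precision.)
Verification: the trace of A = 4 equals the sum of eigenvalues 4, and det(A) ≈ 3.0001 matches the eigenvalue product 3.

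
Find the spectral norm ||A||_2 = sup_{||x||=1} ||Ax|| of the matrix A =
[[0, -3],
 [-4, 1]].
||A||_2 = sqrt(18) ≈ 4.2426 (= sqrt(largest eigenvalue of A^T A))

||A||_2 = sigma_max(A) = sqrt(lambda_max(A^T A)). Form the symmetric matrix M = A^T A =
[[16, -4],
 [-4, 10]].
Its characteristic polynomial (trace, determinant of M give the coefficients) is
  p(λ) = det(λ I - M) = λ^2 - 26λ + 144.
For λ^2 - 26λ + 144 the discriminant is 100. It is a perfect square (10^2), so the roots are rational: λ = (26 ± 10)/2 = 18, 8.
So the eigenvalues of A^T A are ≈ 8, 18 (all ≥ 0, as they must be for A^T A). The largest is λ_max = 18, hence ||A||_2 = sqrt(λ_max) = sqrt(18) ≈ 4.2426.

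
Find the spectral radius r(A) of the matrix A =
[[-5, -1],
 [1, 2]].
r(A) = (3 + sqrt(45))/2 ≈ 4.8541

The eigenvalues of A are the roots of its characteristic polynomial. With M = A (coefficients from the trace and determinant):
  p(λ) = det(λ I - M) = λ^2 + 3λ - 9.
For λ^2 + 3λ - 9 the discriminant is 45. It is nonnegative but not a perfect square, so the roots are real and irrational: λ = (-3 ± sqrt(45))/2 ≈ 1.8541, -4.8541.
Thus the eigenvalues (to 4 decimals) are 1.8541 (modulus 1.8541); -4.8541 (modulus 4.8541). The spectral radius is the largest modulus: r(A) = (3 + sqrt(45))/2 ≈ 4.8541. (Cross-check: r(A) ≤ ||A||_2 ≈ 5.3028; equality holds whenever A is normal, though it can also hold for some non-normal A.)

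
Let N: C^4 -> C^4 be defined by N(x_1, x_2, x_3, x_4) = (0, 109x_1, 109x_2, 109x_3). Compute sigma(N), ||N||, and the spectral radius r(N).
sigma(N) = {0}; ||N|| = 109; r(N) = 0. (N is nilpotent with N^4 = 0.)

On C^4, N is a strictly lower-triangular matrix with 109 on the subdiagonal and zeros elsewhere, so its characteristic polynomial is lambda^4 and every eigenvalue is 0: sigma(N) = {0}. For the operator norm, N e_i = 109e_{i+1} for i = 1, ..., 3 and N e_4 = 0, so the singular values of N are 109 (with multiplicity 3) and 0; hence ||N|| = 109. The spectral radius r(N) = max|lambda| = 0. Note ||N|| > r(N) — characteristic of non-normal nilpotent operators. Indeed N^4 = 0.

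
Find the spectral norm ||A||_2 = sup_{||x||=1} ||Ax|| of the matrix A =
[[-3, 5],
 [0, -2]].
||A||_2 = sqrt((38 + sqrt(1300))/2) ≈ 6.085 (= sqrt(largest eigenvalue of A^T A))

||A||_2 = sigma_max(A) = sqrt(lambda_max(A^T A)). Form the symmetric matrix M = A^T A =
[[9, -15],
 [-15, 29]].
Its characteristic polynomial (trace, determinant of M give the coefficients) is
  p(λ) = det(λ I - M) = λ^2 - 38λ + 36.
For λ^2 - 38λ + 36 the discriminant is 1300. It is nonnegative but not a perfect square, so the roots are real and irrational: λ = (38 ± sqrt(1300))/2 ≈ 37.0278, 0.9722.
So the eigenvalues of A^T A are ≈ 0.9722, 37.0278 (all ≥ 0, as they must be for A^T A). The largest is λ_max = (38 + sqrt(1300))/2 ≈ 37.0278, hence ||A||_2 = sqrt(λ_max) = sqrt((38 + sqrt(1300))/2) ≈ 6.085.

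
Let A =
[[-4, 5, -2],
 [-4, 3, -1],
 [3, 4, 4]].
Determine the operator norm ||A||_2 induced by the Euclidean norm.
||A||_2 ≈ 8.369 (= sqrt(largest eigenvalue of A^T A))

||A||_2 = sigma_max(A) = sqrt(lambda_max(A^T A)). Form the symmetric matrix M = A^T A =
[[41, -20, 24],
 [-20, 50, 3],
 [24, 3, 21]].
Its characteristic polynomial (trace, sum of principal 2x2 minors, determinant of M give the coefficients) is
  p(λ) = det(λ I - M) = λ^3 - 112λ^2 + 2976λ - 2601.
No integer candidate from the rational root theorem (±divisors of 2601) is a root, so the roots are irrational. The cubic discriminant is Δ = 6473678517 > 0, so there are three distinct real roots. p(0) = -2601 and p(1) = 264 have opposite signs, so a root lies in (0, 1); Newton's method refines it to λ ≈ 0.9045. p(41) = 64 and p(42) = -1089 have opposite signs, so a root lies in (41, 42); Newton's method refines it to λ ≈ 41.055. p(70) = -81 and p(71) = 2014 have opposite signs, so a root lies in (70, 71); Newton's method refines it to λ ≈ 70.0405. Check (Vieta): the three roots sum to 112, matching tr M = 112.
So the eigenvalues of A^T A are ≈ 0.9045, 41.055, 70.0405 (all ≥ 0, as they must be for A^T A). The largest is λ_max ≈ 70.0405, hence ||A||_2 = sqrt(λ_max) ≈ 8.369.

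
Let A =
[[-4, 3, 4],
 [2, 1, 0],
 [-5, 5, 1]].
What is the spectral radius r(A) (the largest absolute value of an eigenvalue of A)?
r(A) ≈ 4.3697

The eigenvalues of A are the roots of its characteristic polynomial. With M = A (coefficients from the trace, the sum of principal 2x2 minors, and det A):
  p(λ) = det(λ I - M) = λ^3 + 2λ^2 + 7λ - 50.
No integer candidate from the rational root theorem (±divisors of 50) is a root, so the roots are irrational. The cubic discriminant is Δ = -79676 < 0, so there is one real root and a complex-conjugate pair. p(2) = -20 and p(3) = 16 have opposite signs, so a root lies in (2, 3); Newton's method refines it to λ ≈ 2.6186. Dividing out (λ - (2.6186)) leaves approximately λ^2 + 4.6186λ + 19.0942. For λ^2 + 4.6186λ + 19.0942 the discriminant is -55.0455. It is negative, so the remaining roots are the complex-conjugate pair λ ≈ -2.3093 ± 3.7096i. Their product equals the constant term, so |λ|^2 ≈ 19.0942 and |λ| ≈ 4.3697.
Thus the eigenvalues (to 4 decimals) are 2.6186 (modulus 2.6186); -2.3093 ± 3.7096i (modulus 4.3697). The spectral radius is the largest modulus: r(A) ≈ 4.3697. (Cross-check: r(A) ≤ ||A||_2 ≈ 9.2701; equality holds whenever A is normal, though it can also hold for some non-normal A.)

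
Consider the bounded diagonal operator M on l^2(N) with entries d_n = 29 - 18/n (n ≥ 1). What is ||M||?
||M|| = 29

For a diagonal operator on l^2 with entries d_n, ||M|| = sup_n |d_n|. Here d_1 = 11, d_2 = 20, ..., and d_n = 29 - 18/n increases monotonically toward 29. All terms lie in [11, 29), so |d_n| = d_n and the supremum is the limit 29, which is not attained by any individual d_n. Hence ||M|| = 29.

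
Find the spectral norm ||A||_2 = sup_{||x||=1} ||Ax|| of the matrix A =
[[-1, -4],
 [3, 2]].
||A||_2 = sqrt((30 + sqrt(500))/2) ≈ 5.1167 (= sqrt(largest eigenvalue of A^T A))

||A||_2 = sigma_max(A) = sqrt(lambda_max(A^T A)). Form the symmetric matrix M = A^T A =
[[10, 10],
 [10, 20]].
Its characteristic polynomial (trace, determinant of M give the coefficients) is
  p(λ) = det(λ I - M) = λ^2 - 30λ + 100.
For λ^2 - 30λ + 100 the discriminant is 500. It is nonnegative but not a perfect square, so the roots are real and irrational: λ = (30 ± sqrt(500))/2 ≈ 26.1803, 3.8197.
So the eigenvalues of A^T A are ≈ 3.8197, 26.1803 (all ≥ 0, as they must be for A^T A). The largest is λ_max = (30 + sqrt(500))/2 ≈ 26.1803, hence ||A||_2 = sqrt(λ_max) = sqrt((30 + sqrt(500))/2) ≈ 5.1167.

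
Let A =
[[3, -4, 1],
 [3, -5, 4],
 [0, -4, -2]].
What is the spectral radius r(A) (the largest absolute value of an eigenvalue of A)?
r(A) ≈ 5.1038

The eigenvalues of A are the roots of its characteristic polynomial. With M = A (coefficients from the trace, the sum of principal 2x2 minors, and det A):
  p(λ) = det(λ I - M) = λ^3 + 4λ^2 + 17λ - 42.
No integer candidate from the rational root theorem (±divisors of 42) is a root, so the roots are irrational. The cubic discriminant is Δ = -103312 < 0, so there is one real root and a complex-conjugate pair. p(1) = -20 and p(2) = 16 have opposite signs, so a root lies in (1, 2); Newton's method refines it to λ ≈ 1.6123. Dividing out (λ - (1.6123)) leaves approximately λ^2 + 5.6123λ + 26.049. For λ^2 + 5.6123λ + 26.049 the discriminant is -72.6977. It is negative, so the remaining roots are the complex-conjugate pair λ ≈ -2.8062 ± 4.2631i. Their product equals the constant term, so |λ|^2 ≈ 26.049 and |λ| ≈ 5.1038.
Thus the eigenvalues (to 4 decimals) are 1.6123 (modulus 1.6123); -2.8062 ± 4.2631i (modulus 5.1038). The spectral radius is the largest modulus: r(A) ≈ 5.1038. (Cross-check: r(A) ≤ ||A||_2 ≈ 8.8648; equality holds whenever A is normal, though it can also hold for some non-normal A.)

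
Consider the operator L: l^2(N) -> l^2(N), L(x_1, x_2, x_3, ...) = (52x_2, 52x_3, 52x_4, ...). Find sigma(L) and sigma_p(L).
sigma(L) = closed disk {z in C : |z| ≤ 52}; sigma_p(L) = open disk {z in C : |z| < 52}

Note L = 52·V where V is the unit left shift (V x)_k = x_{k+1}; so sigma(L) = 52·sigma(V) and ||L|| = 52||V||. ||L x||^2 = 2704sum_{k≥2} |x_k|^2 ≤ 2704||x||^2, with equality on {x : x_1 = 0}, so ||L|| = 52. For any lambda with |lambda| < 52, set r = lambda/52 (|r| < 1); the vector x = (1, r, r^2, ...) is in l^2 and satisfies L x = 52(r, r^2, ...) = lambda x, so lambda is an eigenvalue. On the boundary |lambda| = 52 the geometric series diverges, so no l^2 eigenvector exists, but these lambda lie in the approximate point spectrum. Hence sigma(L) is the closed disk of radius 52 and sigma_p(L) is the open disk.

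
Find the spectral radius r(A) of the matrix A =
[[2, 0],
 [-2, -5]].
r(A) = 5

The eigenvalues of A are the roots of its characteristic polynomial. With M = A (coefficients from the trace and determinant):
  p(λ) = det(λ I - M) = λ^2 + 3λ - 10.
For λ^2 + 3λ - 10 the discriminant is 49. It is a perfect square (7^2), so the roots are rational: λ = (-3 ± 7)/2 = 2, -5.
Thus the eigenvalues (to 4 decimals) are 2 (modulus 2); -5 (modulus 5). The spectral radius is the largest modulus: r(A) = 5. (Cross-check: r(A) ≤ ||A||_2 ≈ 5.4428; equality holds whenever A is normal, though it can also hold for some non-normal A.)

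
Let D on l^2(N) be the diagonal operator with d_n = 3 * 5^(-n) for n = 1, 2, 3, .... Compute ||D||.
||D|| = 3/5 (attained at n = 1)

For D diagonal, ||D|| = sup_n |d_n|. The sequence d_n = 3 * 5^(-n) is positive and strictly decreasing (ratio 5^(-1) < 1), so the supremum is d_1 = 3/5. Hence ||D|| = 3/5.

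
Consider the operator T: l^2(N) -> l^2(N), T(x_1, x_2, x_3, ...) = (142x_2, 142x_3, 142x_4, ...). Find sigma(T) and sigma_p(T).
sigma(T) = closed disk {z in C : |z| ≤ 142}; sigma_p(T) = open disk {z in C : |z| < 142}

Note T = 142·V where V is the unit left shift (V x)_k = x_{k+1}; so sigma(T) = 142·sigma(V) and ||T|| = 142||V||. ||T x||^2 = 20164sum_{k≥2} |x_k|^2 ≤ 20164||x||^2, with equality on {x : x_1 = 0}, so ||T|| = 142. For any lambda with |lambda| < 142, set r = lambda/142 (|r| < 1); the vector x = (1, r, r^2, ...) is in l^2 and satisfies T x = 142(r, r^2, ...) = lambda x, so lambda is an eigenvalue. On the boundary |lambda| = 142 the geometric series diverges, so no l^2 eigenvector exists, but these lambda lie in the approximate point spectrum. Hence sigma(T) is the closed disk of radius 142 and sigma_p(T) is the open disk.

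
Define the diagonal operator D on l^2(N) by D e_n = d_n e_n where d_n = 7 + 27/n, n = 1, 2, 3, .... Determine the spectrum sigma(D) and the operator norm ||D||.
sigma(D) = {7 + 27/n : n ≥ 1} ∪ {7}; ||D|| = 34

A bounded diagonal operator on l^2 with diagonal entries d_n has spectrum equal to the closure of {d_n : n ≥ 1}: every d_n is an eigenvalue (with eigenvector e_n), so {d_n} ⊂ sigma(D); the spectrum is closed, so its closure is too; and for lambda not in the closure, (D - lambda I) has bounded inverse (the diagonal entries 1/(d_n - lambda) are bounded). For our sequence d_n = 7 + 27/n, n = 1, 2, 3, ...:
  - {d_n} = {7 + 27/n : n ≥ 1}; the only limit point is 7
  - closure = {7 + 27/n : n ≥ 1} ∪ {7}
For the norm: a diagonal operator has ||D|| = sup_n |d_n|. Here d_n = 7 + 27/n is positive and decreasing, so sup_n |d_n| = d_1 = 7 + 27 = 34. So ||D|| = 34.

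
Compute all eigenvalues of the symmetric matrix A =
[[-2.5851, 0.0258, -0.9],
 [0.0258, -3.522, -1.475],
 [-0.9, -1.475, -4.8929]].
sigma(A) ≈ {-6, -3, -2}

A is real symmetric, so its spectrum consists of real eigenvalues. Expanding the characteristic polynomial of the displayed matrix gives
  det(λ I - A) = p(λ) = λ^3 + (11)λ^2 + (36)λ + (36).
Solving p(λ) = 0 yields eigenvalues ≈ -6, -3, -2. (A is shown rounded to 4 decimals, so these recover the underlying integer eigenvalues to within that precision.)
Verification: the trace of A = -11 equals the sum of eigenvalues -11, and det(A) ≈ -35.9997 matches the eigenvalue product -36.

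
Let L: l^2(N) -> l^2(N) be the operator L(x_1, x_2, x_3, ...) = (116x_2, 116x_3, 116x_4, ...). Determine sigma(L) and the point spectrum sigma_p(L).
sigma(L) = closed disk {z in C : |z| ≤ 116}; sigma_p(L) = open disk {z in C : |z| < 116}

Note L = 116·V where V is the unit left shift (V x)_k = x_{k+1}; so sigma(L) = 116·sigma(V) and ||L|| = 116||V||. ||L x||^2 = 13456sum_{k≥2} |x_k|^2 ≤ 13456||x||^2, with equality on {x : x_1 = 0}, so ||L|| = 116. For any lambda with |lambda| < 116, set r = lambda/116 (|r| < 1); the vector x = (1, r, r^2, ...) is in l^2 and satisfies L x = 116(r, r^2, ...) = lambda x, so lambda is an eigenvalue. On the boundary |lambda| = 116 the geometric series diverges, so no l^2 eigenvector exists, but these lambda lie in the approximate point spectrum. Hence sigma(L) is the closed disk of radius 116 and sigma_p(L) is the open disk.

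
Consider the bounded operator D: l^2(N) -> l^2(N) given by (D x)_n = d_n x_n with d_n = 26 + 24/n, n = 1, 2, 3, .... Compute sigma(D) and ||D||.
sigma(D) = {26 + 24/n : n ≥ 1} ∪ {26}; ||D|| = 50

A bounded diagonal operator on l^2 with diagonal entries d_n has spectrum equal to the closure of {d_n : n ≥ 1}: every d_n is an eigenvalue (with eigenvector e_n), so {d_n} ⊂ sigma(D); the spectrum is closed, so its closure is too; and for lambda not in the closure, (D - lambda I) has bounded inverse (the diagonal entries 1/(d_n - lambda) are bounded). For our sequence d_n = 26 + 24/n, n = 1, 2, 3, ...:
  - {d_n} = {26 + 24/n : n ≥ 1}; the only limit point is 26
  - closure = {26 + 24/n : n ≥ 1} ∪ {26}
For the norm: a diagonal operator has ||D|| = sup_n |d_n|. Here d_n = 26 + 24/n is positive and decreasing, so sup_n |d_n| = d_1 = 26 + 24 = 50. So ||D|| = 50.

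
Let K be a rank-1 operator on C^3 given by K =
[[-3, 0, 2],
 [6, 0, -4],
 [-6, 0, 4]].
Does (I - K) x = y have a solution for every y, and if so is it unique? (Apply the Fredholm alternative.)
(I - K) is singular (det(I - K) = 0, i.e. 1 ∈ sigma(K)). (I - K) x = y is solvable iff y ⊥ ker((I - K)^*) = span{(-3, 0, 2)}, i.e. iff -3y_1 + 2y_3 = 0. When solvable, the solutions are x = y + c·(1, -2, 2), c arbitrary (ker(I - K) = span{(1, -2, 2)}, dimension 1).

K has rank 1, so it is an outer product K = u v^T: every row of K is a multiple of one row vector. Reading off the entries, u = (1, -2, 2) and v = (-3, 0, 2) (row i of K equals u_i·v^T). A rank-one matrix u v^T satisfies K u = u (v·u) and kills the (2)-dimensional subspace v^⊥, so its characteristic polynomial is lambda^2 (lambda - v·u) with v·u = tr K = 1. Hence the eigenvalues of I - K are 1 (multiplicity 2) and 1 - (1) = 0, so det(I - K) = 0. (Direct check: I - K =
[[4, 0, -2],
 [-6, 1, 4],
 [6, 0, -3]]
has determinant 0.) So 1 is an eigenvalue of K and (I - K) is not invertible. The finite-dimensional Fredholm alternative says: either (I - K) is invertible, or ker(I - K) ≠ {0} and then range(I - K) = ker((I - K)^*)^⊥, with dim ker(I - K) = dim ker((I - K)^*). We are in the second case, so we need both kernels. Kernel of I - K: (I - K) u = u - u (v·u) = u - u = 0, so ker(I - K) = span{u} = span{(1, -2, 2)} (it is exactly 1-dimensional because rank(I - K) = 2). Kernel of the adjoint: K is real, so (I - K)^* = I - K^T = I - v u^T, and (I - v u^T) v = v - v (u·v) = 0; hence ker((I - K)^*) = span{v} = span{(-3, 0, 2)}. Therefore (I - K) x = y is solvable iff <y, v> = 0, i.e. iff -3y_1 + 2y_3 = 0. When this holds, K y = u (v·y) = 0, so (I - K) y = y and x = y is a particular solution; the full solution set is the line x = y + c·u = y + c·(1, -2, 2), c ∈ C.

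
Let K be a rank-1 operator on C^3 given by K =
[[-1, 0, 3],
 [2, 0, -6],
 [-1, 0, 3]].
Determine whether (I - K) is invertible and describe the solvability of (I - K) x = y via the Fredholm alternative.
(I - K) is invertible (det(I - K) = -1 ≠ 0), so for every y in C^3 the equation (I - K) x = y has a unique solution.

K has rank 1, so it is an outer product K = u v^T: every row of K is a multiple of one row vector. Reading off the entries, u = (-1, 2, -1) and v = (1, 0, -3) (row i of K equals u_i·v^T). A rank-one matrix u v^T satisfies K u = u (v·u) and kills the (2)-dimensional subspace v^⊥, so its characteristic polynomial is lambda^2 (lambda - v·u) with v·u = tr K = 2. Hence the eigenvalues of I - K are 1 (multiplicity 2) and 1 - (2) = -1, so det(I - K) = -1. (Direct check: I - K =
[[2, 0, -3],
 [-2, 1, 6],
 [1, 0, -2]]
has determinant -1.) The finite-dimensional Fredholm alternative says: either (I - K) is invertible, or ker(I - K) ≠ {0} and then range(I - K) = ker((I - K)^*)^⊥, with dim ker(I - K) = dim ker((I - K)^*). Since det(I - K) ≠ 0, 1 is not an eigenvalue of K and ker(I - K) = {0}, so we are in the first case: for every y there is a unique x = (I - K)^(-1) y. Explicitly, by the Sherman–Morrison formula, (I - u v^T)^(-1) = I + u v^T/(1 - v·u), i.e. (I - K)^(-1) = I - K.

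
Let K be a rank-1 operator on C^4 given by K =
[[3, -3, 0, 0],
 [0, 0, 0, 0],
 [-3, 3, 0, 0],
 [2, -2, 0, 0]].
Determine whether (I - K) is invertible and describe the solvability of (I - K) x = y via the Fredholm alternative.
(I - K) is invertible (det(I - K) = -2 ≠ 0), so for every y in C^4 the equation (I - K) x = y has a unique solution.

K has rank 1, so it is an outer product K = u v^T: every row of K is a multiple of one row vector. Reading off the entries, u = (3, 0, -3, 2) and v = (1, -1, 0, 0) (row i of K equals u_i·v^T). A rank-one matrix u v^T satisfies K u = u (v·u) and kills the (3)-dimensional subspace v^⊥, so its characteristic polynomial is lambda^3 (lambda - v·u) with v·u = tr K = 3. Hence the eigenvalues of I - K are 1 (multiplicity 3) and 1 - (3) = -2, so det(I - K) = -2. (Direct check: I - K =
[[-2, 3, 0, 0],
 [0, 1, 0, 0],
 [3, -3, 1, 0],
 [-2, 2, 0, 1]]
has determinant -2.) The finite-dimensional Fredholm alternative says: either (I - K) is invertible, or ker(I - K) ≠ {0} and then range(I - K) = ker((I - K)^*)^⊥, with dim ker(I - K) = dim ker((I - K)^*). Since det(I - K) ≠ 0, 1 is not an eigenvalue of K and ker(I - K) = {0}, so we are in the first case: for every y there is a unique x = (I - K)^(-1) y. Explicitly, by the Sherman–Morrison formula, (I - u v^T)^(-1) = I + u v^T/(1 - v·u), i.e. (I - K)^(-1) = I + K/(-2).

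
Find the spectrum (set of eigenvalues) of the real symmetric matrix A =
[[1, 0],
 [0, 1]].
sigma(A) ≈ {1} (1 with multiplicity 2)

A is real symmetric, so its spectrum consists of real eigenvalues. Expanding the characteristic polynomial of the displayed matrix gives
  det(λ I - A) = p(λ) = λ^2 + (-2)λ + (1).
Solving p(λ) = 0 yields eigenvalues ≈ 1, 1. (A is shown rounded to 4 decimals, so these recover the underlying integer eigenvalues to within that precision.)
Verification: the trace of A = 2 equals the sum of eigenvalues 2, and det(A) ≈ 1.0000 matches the eigenvalue product 1.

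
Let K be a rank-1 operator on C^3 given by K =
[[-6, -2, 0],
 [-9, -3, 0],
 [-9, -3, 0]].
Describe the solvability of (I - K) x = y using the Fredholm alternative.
(I - K) is invertible (det(I - K) = 10 ≠ 0), so for every y in C^3 the equation (I - K) x = y has a unique solution.

K has rank 1, so it is an outer product K = u v^T: every row of K is a multiple of one row vector. Reading off the entries, u = (-2, -3, -3) and v = (3, 1, 0) (row i of K equals u_i·v^T). A rank-one matrix u v^T satisfies K u = u (v·u) and kills the (2)-dimensional subspace v^⊥, so its characteristic polynomial is lambda^2 (lambda - v·u) with v·u = tr K = -9. Hence the eigenvalues of I - K are 1 (multiplicity 2) and 1 - (-9) = 10, so det(I - K) = 10. (Direct check: I - K =
[[7, 2, 0],
 [9, 4, 0],
 [9, 3, 1]]
has determinant 10.) The finite-dimensional Fredholm alternative says: either (I - K) is invertible, or ker(I - K) ≠ {0} and then range(I - K) = ker((I - K)^*)^⊥, with dim ker(I - K) = dim ker((I - K)^*). Since det(I - K) ≠ 0, 1 is not an eigenvalue of K and ker(I - K) = {0}, so we are in the first case: for every y there is a unique x = (I - K)^(-1) y. Explicitly, by the Sherman–Morrison formula, (I - u v^T)^(-1) = I + u v^T/(1 - v·u), i.e. (I - K)^(-1) = I + K/(10).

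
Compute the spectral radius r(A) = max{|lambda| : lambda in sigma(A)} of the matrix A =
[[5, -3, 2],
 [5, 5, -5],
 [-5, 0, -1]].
r(A) ≈ 7.2552

The eigenvalues of A are the roots of its characteristic polynomial. With M = A (coefficients from the trace, the sum of principal 2x2 minors, and det A):
  p(λ) = det(λ I - M) = λ^3 - 9λ^2 + 40λ + 65.
No integer candidate from the rational root theorem (±divisors of 65) is a root, so the roots are irrational. The cubic discriminant is Δ = -472135 < 0, so there is one real root and a complex-conjugate pair. p(-2) = -59 and p(-1) = 15 have opposite signs, so a root lies in (-2, -1); Newton's method refines it to λ ≈ -1.2348. Dividing out (λ - (-1.2348)) leaves approximately λ^2 - 10.2348λ + 52.6384. For λ^2 - 10.2348λ + 52.6384 the discriminant is -105.8016. It is negative, so the remaining roots are the complex-conjugate pair λ ≈ 5.1174 ± 5.143i. Their product equals the constant term, so |λ|^2 ≈ 52.6384 and |λ| ≈ 7.2552.
Thus the eigenvalues (to 4 decimals) are -1.2348 (modulus 1.2348); 5.1174 ± 5.143i (modulus 7.2552). The spectral radius is the largest modulus: r(A) ≈ 7.2552. (Cross-check: r(A) ≤ ||A||_2 ≈ 9.1857; equality holds whenever A is normal, though it can also hold for some non-normal A.)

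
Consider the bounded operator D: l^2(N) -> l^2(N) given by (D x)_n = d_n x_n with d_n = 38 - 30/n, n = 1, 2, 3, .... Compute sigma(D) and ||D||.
sigma(D) = {38 - 30/n : n ≥ 1} ∪ {38}; ||D|| = 38

A bounded diagonal operator on l^2 with diagonal entries d_n has spectrum equal to the closure of {d_n : n ≥ 1}: every d_n is an eigenvalue (with eigenvector e_n), so {d_n} ⊂ sigma(D); the spectrum is closed, so its closure is too; and for lambda not in the closure, (D - lambda I) has bounded inverse (the diagonal entries 1/(d_n - lambda) are bounded). For our sequence d_n = 38 - 30/n, n = 1, 2, 3, ...:
  - {d_n} = {38 - 30/n : n ≥ 1}; the only limit point is 38
  - closure = {38 - 30/n : n ≥ 1} ∪ {38}
For the norm: a diagonal operator has ||D|| = sup_n |d_n|. Here d_n = 38 - 30/n increases monotonically from d_1 = 8 toward 38, with all terms in [8, 38); so sup_n |d_n| = 38 (the supremum is the limit, not attained). So ||D|| = 38.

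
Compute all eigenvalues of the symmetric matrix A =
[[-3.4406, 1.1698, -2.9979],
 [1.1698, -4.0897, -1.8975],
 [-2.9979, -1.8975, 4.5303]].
sigma(A) ≈ {-5, -4, 6}

A is real symmetric, so its spectrum consists of real eigenvalues. Expanding the characteristic polynomial of the displayed matrix gives
  det(λ I - A) = p(λ) = λ^3 + (3)λ^2 + (-34)λ + (-120).
Solving p(λ) = 0 yields eigenvalues ≈ -5, -4, 6. (A is shown rounded to 4 decimals, so these recover the underlying integer eigenvalues to within that precision.)
Verification: the trace of A = -3 equals the sum of eigenvalues -3, and det(A) ≈ 119.9991 matches the eigenvalue product 120.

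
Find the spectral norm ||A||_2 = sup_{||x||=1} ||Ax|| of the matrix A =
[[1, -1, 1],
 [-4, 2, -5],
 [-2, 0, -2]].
||A||_2 ≈ 7.4125 (= sqrt(largest eigenvalue of A^T A))

||A||_2 = sigma_max(A) = sqrt(lambda_max(A^T A)). Form the symmetric matrix M = A^T A =
[[21, -9, 25],
 [-9, 5, -11],
 [25, -11, 30]].
Its characteristic polynomial (trace, sum of principal 2x2 minors, determinant of M give the coefficients) is
  p(λ) = det(λ I - M) = λ^3 - 56λ^2 + 58λ - 4.
No integer candidate from the rational root theorem (±divisors of 4) is a root, so the roots are irrational. The cubic discriminant is Δ = 7192624 > 0, so there are three distinct real roots. p(0) = -4 and p(0.5) = 11.125 have opposite signs, so a root lies in (0, 0.5); Newton's method refines it to λ ≈ 0.0743. p(0.5) = 11.125 and p(1) = -1 have opposite signs, so a root lies in (0.5, 1); Newton's method refines it to λ ≈ 0.98. p(54) = -2704 and p(55) = 161 have opposite signs, so a root lies in (54, 55); Newton's method refines it to λ ≈ 54.9457. Check (Vieta): the three roots sum to 56, matching tr M = 56.
So the eigenvalues of A^T A are ≈ 0.0743, 0.98, 54.9457 (all ≥ 0, as they must be for A^T A). The largest is λ_max ≈ 54.9457, hence ||A||_2 = sqrt(λ_max) ≈ 7.4125.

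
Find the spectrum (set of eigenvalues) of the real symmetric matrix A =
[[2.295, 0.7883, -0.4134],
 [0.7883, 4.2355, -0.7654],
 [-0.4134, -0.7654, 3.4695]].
sigma(A) ≈ {2, 3, 5}

A is real symmetric, so its spectrum consists of real eigenvalues. Expanding the characteristic polynomial of the displayed matrix gives
  det(λ I - A) = p(λ) = λ^3 + (-10)λ^2 + (31)λ + (-30).
Solving p(λ) = 0 yields eigenvalues ≈ 2, 3, 5. (A is shown rounded to 4 decimals, so these recover the underlying integer eigenvalues to within that precision.)
Verification: the trace of A = 10 equals the sum of eigenvalues 10, and det(A) ≈ 29.9997 matches the eigenvalue product 30.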